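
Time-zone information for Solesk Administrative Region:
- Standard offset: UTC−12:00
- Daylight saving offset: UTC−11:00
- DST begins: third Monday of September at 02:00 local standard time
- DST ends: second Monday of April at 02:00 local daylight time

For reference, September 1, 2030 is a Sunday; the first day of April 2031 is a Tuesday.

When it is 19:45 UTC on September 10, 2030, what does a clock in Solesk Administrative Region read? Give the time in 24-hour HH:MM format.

07:45

1 September 2030 is a Sunday, so the first Monday is September 2 and the third is September 16.
1 April 2031 is a Tuesday, so the first Monday is April 7 and the second is April 14.
At the standard offset (UTC−12:00), 19:45 UTC − 12h = 07:45 Solesk Administrative Region standard time.
The standard-time date in Solesk Administrative Region, September 10, 2030, does not fall between 16 September 2030 and 14 April 2031, so daylight saving is not in effect and Solesk Administrative Region is at UTC−12:00.
19:45 UTC − 12h = 07:45 local.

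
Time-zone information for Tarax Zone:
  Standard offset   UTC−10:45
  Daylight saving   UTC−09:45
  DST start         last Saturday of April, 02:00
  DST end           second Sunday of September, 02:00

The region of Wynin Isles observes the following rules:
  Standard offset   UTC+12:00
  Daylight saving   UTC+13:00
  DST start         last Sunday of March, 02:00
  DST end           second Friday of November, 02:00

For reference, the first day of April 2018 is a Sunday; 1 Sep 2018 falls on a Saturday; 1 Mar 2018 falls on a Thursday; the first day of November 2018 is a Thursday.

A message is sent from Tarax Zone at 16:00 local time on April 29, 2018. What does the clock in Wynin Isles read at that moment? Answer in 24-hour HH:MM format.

1 April 2018 is a Sunday, so Saturdays fall on 7, 14, 21, 28; the last is April 28.
1 September 2018 is a Saturday, so the first Sunday is September 2 and the second is September 9.
Daylight saving runs 28 April – 9 September; April 29, 2018 is inside that window, so Tarax Zone is at UTC−09:45.
16:00 Tarax Zone + 9h45m = 01:45 UTC (rolling into the next day, 30 April 2018).
1 March 2018 is a Thursday, so Sundays fall on 4, 11, 18, 25; the last is March 25.
1 November 2018 is a Thursday, so the first Friday is November 2 and the second is November 9.
At the standard offset (UTC+12:00), 01:45 UTC + 12h = 13:45 Wynin Isles standard time.
The standard-time date in Wynin Isles, April 30, 2018, lies within the daylight-saving period (25 March – 9 November), so Wynin Isles is on daylight time, UTC+13:00.
01:45 UTC + 13h = 14:45 Wynin Isles.

14:45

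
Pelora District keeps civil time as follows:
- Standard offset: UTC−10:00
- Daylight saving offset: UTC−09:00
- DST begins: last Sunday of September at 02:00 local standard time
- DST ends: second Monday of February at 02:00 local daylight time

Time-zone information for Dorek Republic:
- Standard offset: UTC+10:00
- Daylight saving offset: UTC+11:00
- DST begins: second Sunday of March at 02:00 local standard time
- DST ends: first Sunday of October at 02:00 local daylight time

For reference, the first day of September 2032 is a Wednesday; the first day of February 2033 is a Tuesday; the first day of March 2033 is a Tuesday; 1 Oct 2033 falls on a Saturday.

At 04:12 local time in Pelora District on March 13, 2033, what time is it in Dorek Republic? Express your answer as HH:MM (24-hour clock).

1 September 2032 is a Wednesday, so Sundays fall on 5, 12, 19, 26; the last is September 26.
1 February 2033 is a Tuesday, so the first Monday is February 7 and the second is February 14.
Daylight saving runs 26 September 2032 – 14 February 2033; March 13, 2033 is outside that window, so Pelora District is on standard time at UTC−10:00.
04:12 Pelora District + 10h = 14:12 UTC.
1 March 2033 is a Tuesday, so the first Sunday is March 6 and the second is March 13.
1 October 2033 is a Saturday, so the first Sunday is October 2.
At the standard offset (UTC+10:00), 14:12 UTC + 10h = 00:12 Dorek Republic standard time (rolling into the next day, 14 March 2033).
Daylight saving runs 13 March – 2 October; the standard-time date in Dorek Republic, March 14, 2033, is inside that window, so Dorek Republic is at UTC+11:00.
14:12 UTC + 11h = 01:12 Dorek Republic (rolling into the next day, 14 March 2033).

01:12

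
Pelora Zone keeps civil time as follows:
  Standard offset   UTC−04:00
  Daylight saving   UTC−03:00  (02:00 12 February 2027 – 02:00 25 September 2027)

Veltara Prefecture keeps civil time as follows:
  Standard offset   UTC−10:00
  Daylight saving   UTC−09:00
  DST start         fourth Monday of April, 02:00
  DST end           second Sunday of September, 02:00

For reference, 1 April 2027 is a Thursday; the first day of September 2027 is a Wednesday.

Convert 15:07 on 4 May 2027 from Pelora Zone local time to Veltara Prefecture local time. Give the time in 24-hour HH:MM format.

Daylight saving runs 12 February – 25 September; 4 May 2027 is inside that window, so Pelora Zone is at UTC−03:00.
15:07 Pelora Zone + 3h = 18:07 UTC.
1 April 2027 is a Thursday, so the first Monday is April 5 and the fourth is April 26.
1 September 2027 is a Wednesday, so the first Sunday is September 5 and the second is September 12.
At the standard offset (UTC−10:00), 18:07 UTC − 10h = 08:07 Veltara Prefecture standard time.
The standard-time date in Veltara Prefecture, 4 May 2027, lies within the daylight-saving period (26 April – 12 September), so Veltara Prefecture is on daylight time, UTC−09:00.
18:07 UTC − 9h = 09:07 Veltara Prefecture.

09:07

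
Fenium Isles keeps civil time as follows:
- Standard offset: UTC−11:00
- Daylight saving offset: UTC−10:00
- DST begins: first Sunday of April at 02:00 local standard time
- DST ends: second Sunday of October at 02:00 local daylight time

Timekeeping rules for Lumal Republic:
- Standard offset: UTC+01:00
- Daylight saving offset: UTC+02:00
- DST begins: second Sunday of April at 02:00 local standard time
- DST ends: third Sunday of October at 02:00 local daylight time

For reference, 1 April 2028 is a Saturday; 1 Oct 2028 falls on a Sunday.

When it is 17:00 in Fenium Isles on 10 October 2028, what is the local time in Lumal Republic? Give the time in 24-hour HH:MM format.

06:00

1 April 2028 is a Saturday, so the first Sunday is April 2.
1 October 2028 is a Sunday, so the first Sunday is October 1 and the second is October 8.
10 October 2028 is outside the daylight-saving period (2 April – 8 October), so Fenium Isles is on standard time, UTC−11:00.
17:00 Fenium Isles + 11h = 04:00 UTC (rolling into the next day, 11 October 2028).
1 April 2028 is a Saturday, so the first Sunday is April 2 and the second is April 9.
1 October 2028 is a Sunday, so the first Sunday is October 1 and the third is October 15.
At the standard offset (UTC+01:00), 04:00 UTC + 1h = 05:00 Lumal Republic standard time.
The standard-time date in Lumal Republic, 11 October 2028, falls between 9 April and 15 October, so daylight saving is in effect and Lumal Republic is at UTC+02:00.
04:00 UTC + 2h = 06:00 Lumal Republic.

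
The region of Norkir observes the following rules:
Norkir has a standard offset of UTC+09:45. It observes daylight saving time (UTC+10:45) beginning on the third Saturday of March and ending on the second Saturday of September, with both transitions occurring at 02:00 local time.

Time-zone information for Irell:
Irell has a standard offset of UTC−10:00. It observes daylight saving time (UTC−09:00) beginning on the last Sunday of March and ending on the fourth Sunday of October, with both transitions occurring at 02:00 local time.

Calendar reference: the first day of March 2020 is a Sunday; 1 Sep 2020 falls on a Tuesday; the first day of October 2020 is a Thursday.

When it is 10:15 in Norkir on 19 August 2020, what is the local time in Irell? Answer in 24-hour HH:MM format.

1 March 2020 is a Sunday, so the first Saturday is March 7 and the third is March 21.
1 September 2020 is a Tuesday, so the first Saturday is September 5 and the second is September 12.
19 August 2020 lies within the daylight-saving period (21 March – 12 September), so Norkir is on daylight time, UTC+10:45.
10:15 Norkir − 10h45m = 23:30 UTC (rolling into the previous day, 18 August 2020).
1 March 2020 is a Sunday, so Sundays fall on 1, 8, 15, 22, 29; the last is March 29.
1 October 2020 is a Thursday, so the first Sunday is October 4 and the fourth is October 25.
At the standard offset (UTC−10:00), 23:30 UTC − 10h = 13:30 Irell standard time.
The standard-time date in Irell, 18 August 2020, falls between 29 March and 25 October, so daylight saving is in effect and Irell is at UTC−09:00.
23:30 UTC − 9h = 14:30 Irell.

14:30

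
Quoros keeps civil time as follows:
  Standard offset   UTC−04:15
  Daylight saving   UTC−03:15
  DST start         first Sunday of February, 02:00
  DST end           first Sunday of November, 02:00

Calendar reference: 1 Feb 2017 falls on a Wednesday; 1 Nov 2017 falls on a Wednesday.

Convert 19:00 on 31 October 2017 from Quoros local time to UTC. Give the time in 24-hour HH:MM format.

22:15

1 February 2017 is a Wednesday, so the first Sunday is February 5.
1 November 2017 is a Wednesday, so the first Sunday is November 5.
31 October 2017 falls between 5 February and 5 November, so daylight saving is in effect and Quoros is at UTC−03:15.
19:00 local + 3h15m = 22:15 UTC.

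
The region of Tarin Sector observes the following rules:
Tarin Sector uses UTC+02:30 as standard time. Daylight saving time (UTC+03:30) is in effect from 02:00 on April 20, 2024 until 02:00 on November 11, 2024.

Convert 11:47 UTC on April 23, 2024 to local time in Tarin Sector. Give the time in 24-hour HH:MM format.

15:17

At the standard offset (UTC+02:30), 11:47 UTC + 2h30m = 14:17 Tarin Sector standard time.
Daylight saving runs 20 April – 11 November; the standard-time date in Tarin Sector, April 23, 2024, is inside that window, so Tarin Sector is at UTC+03:30.
11:47 UTC + 3h30m = 15:17 local.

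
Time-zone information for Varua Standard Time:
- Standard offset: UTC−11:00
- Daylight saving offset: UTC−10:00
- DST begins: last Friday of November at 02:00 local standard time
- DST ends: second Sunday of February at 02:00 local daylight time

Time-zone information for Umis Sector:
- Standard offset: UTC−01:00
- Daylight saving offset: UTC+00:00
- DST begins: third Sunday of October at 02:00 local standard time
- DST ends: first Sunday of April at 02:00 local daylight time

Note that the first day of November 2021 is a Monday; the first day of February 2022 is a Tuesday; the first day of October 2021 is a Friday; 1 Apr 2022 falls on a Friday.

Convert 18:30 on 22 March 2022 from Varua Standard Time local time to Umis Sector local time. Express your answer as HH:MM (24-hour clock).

05:30

1 November 2021 is a Monday, so Fridays fall on 5, 12, 19, 26; the last is November 26.
1 February 2022 is a Tuesday, so the first Sunday is February 6 and the second is February 13.
Daylight saving runs 26 November 2021 – 13 February 2022; 22 March 2022 is outside that window, so Varua Standard Time is on standard time at UTC−11:00.
18:30 Varua Standard Time + 11h = 05:30 UTC (rolling into the next day, 23 March 2022).
1 October 2021 is a Friday, so the first Sunday is October 3 and the third is October 17.
1 April 2022 is a Friday, so the first Sunday is April 3.
At the standard offset (UTC−01:00), 05:30 UTC − 1h = 04:30 Umis Sector standard time.
The standard-time date in Umis Sector, 23 March 2022, falls between 17 October 2021 and 3 April 2022, so daylight saving is in effect and Umis Sector is at UTC+00:00.
05:30 UTC + 0h = 05:30 Umis Sector.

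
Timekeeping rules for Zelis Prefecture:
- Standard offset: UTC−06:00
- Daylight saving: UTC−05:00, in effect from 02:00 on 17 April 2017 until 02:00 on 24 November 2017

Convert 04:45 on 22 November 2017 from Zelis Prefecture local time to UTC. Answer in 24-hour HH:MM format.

Daylight saving runs 17 April – 24 November; 22 November 2017 is inside that window, so Zelis Prefecture is at UTC−05:00.
04:45 local + 5h = 09:45 UTC.

09:45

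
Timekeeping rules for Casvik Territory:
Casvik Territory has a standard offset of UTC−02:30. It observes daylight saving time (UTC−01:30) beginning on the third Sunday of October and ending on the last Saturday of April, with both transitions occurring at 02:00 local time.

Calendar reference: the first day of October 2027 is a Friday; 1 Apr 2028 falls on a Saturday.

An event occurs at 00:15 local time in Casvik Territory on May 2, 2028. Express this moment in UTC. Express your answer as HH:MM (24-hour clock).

1 October 2027 is a Friday, so the first Sunday is October 3 and the third is October 17.
1 April 2028 is a Saturday, so Saturdays fall on 1, 8, 15, 22, 29; the last is April 29.
May 2, 2028 is outside the daylight-saving period (17 October 2027 – 29 April 2028), so Casvik Territory is on standard time, UTC−02:30.
00:15 local + 2h30m = 02:45 UTC.

02:45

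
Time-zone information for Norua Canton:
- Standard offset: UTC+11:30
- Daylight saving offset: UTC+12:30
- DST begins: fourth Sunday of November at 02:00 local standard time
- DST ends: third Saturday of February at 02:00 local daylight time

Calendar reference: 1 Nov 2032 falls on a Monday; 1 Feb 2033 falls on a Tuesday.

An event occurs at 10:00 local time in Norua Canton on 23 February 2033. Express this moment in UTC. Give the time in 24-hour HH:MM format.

22:30

1 November 2032 is a Monday, so the first Sunday is November 7 and the fourth is November 28.
1 February 2033 is a Tuesday, so the first Saturday is February 5 and the third is February 19.
23 February 2033 does not fall between 28 November 2032 and 19 February 2033, so daylight saving is not in effect and Norua Canton is at UTC+11:30.
10:00 local − 11h30m = 22:30 UTC (rolling into the previous day, 22 February 2033).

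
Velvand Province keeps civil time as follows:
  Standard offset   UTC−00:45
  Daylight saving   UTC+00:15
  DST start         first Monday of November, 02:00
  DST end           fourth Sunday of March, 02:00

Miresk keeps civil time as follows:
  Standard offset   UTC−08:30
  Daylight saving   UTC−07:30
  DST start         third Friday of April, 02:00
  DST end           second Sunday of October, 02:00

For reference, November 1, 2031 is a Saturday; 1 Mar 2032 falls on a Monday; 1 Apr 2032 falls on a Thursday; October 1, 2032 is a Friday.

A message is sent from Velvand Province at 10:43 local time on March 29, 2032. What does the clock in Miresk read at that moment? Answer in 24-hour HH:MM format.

02:58

1 November 2031 is a Saturday, so the first Monday is November 3.
1 March 2032 is a Monday, so the first Sunday is March 7 and the fourth is March 28.
March 29, 2032 is outside the daylight-saving period (3 November 2031 – 28 March 2032), so Velvand Province is on standard time, UTC−00:45.
10:43 Velvand Province + 0h45m = 11:28 UTC.
1 April 2032 is a Thursday, so the first Friday is April 2 and the third is April 16.
1 October 2032 is a Friday, so the first Sunday is October 3 and the second is October 10.
At the standard offset (UTC−08:30), 11:28 UTC − 8h30m = 02:58 Miresk standard time.
The standard-time date in Miresk, March 29, 2032, does not fall between 16 April and 10 October, so daylight saving is not in effect and Miresk is at UTC−08:30.
11:28 UTC − 8h30m = 02:58 Miresk.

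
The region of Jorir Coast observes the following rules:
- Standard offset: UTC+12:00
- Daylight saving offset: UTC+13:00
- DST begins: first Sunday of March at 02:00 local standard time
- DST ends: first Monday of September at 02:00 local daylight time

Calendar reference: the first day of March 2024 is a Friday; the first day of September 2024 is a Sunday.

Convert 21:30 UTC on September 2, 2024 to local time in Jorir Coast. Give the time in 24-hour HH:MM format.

1 March 2024 is a Friday, so the first Sunday is March 3.
1 September 2024 is a Sunday, so the first Monday is September 2.
At the standard offset (UTC+12:00), 21:30 UTC + 12h = 09:30 Jorir Coast standard time (rolling into the next day, 3 September 2024).
The standard-time date in Jorir Coast, September 3, 2024, is outside the daylight-saving period (3 March – 2 September), so Jorir Coast is on standard time, UTC+12:00.
21:30 UTC + 12h = 09:30 local (rolling into the next day, 3 September 2024).

09:30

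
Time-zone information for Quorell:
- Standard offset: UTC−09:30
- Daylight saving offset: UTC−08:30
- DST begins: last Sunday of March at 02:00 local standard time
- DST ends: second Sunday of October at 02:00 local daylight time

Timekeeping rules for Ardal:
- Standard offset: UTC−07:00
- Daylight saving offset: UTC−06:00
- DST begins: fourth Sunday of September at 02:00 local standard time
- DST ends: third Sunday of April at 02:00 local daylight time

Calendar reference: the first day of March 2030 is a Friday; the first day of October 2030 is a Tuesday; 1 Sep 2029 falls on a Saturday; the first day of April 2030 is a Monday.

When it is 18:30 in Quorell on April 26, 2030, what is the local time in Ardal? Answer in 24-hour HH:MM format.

1 March 2030 is a Friday, so Sundays fall on 3, 10, 17, 24, 31; the last is March 31.
1 October 2030 is a Tuesday, so the first Sunday is October 6 and the second is October 13.
April 26, 2030 lies within the daylight-saving period (31 March – 13 October), so Quorell is on daylight time, UTC−08:30.
18:30 Quorell + 8h30m = 03:00 UTC (rolling into the next day, 27 April 2030).
1 September 2029 is a Saturday, so the first Sunday is September 2 and the fourth is September 23.
1 April 2030 is a Monday, so the first Sunday is April 7 and the third is April 21.
At the standard offset (UTC−07:00), 03:00 UTC − 7h = 20:00 Ardal standard time (rolling into the previous day, 26 April 2030).
The standard-time date in Ardal, April 26, 2030, is outside the daylight-saving period (23 September 2029 – 21 April 2030), so Ardal is on standard time, UTC−07:00.
03:00 UTC − 7h = 20:00 Ardal (rolling into the previous day, 26 April 2030).

20:00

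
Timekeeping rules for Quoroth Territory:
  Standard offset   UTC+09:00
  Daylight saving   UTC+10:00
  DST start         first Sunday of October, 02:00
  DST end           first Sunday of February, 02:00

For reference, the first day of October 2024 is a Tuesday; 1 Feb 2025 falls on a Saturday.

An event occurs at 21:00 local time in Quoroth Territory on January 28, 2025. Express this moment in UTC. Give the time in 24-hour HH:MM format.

1 October 2024 is a Tuesday, so the first Sunday is October 6.
1 February 2025 is a Saturday, so the first Sunday is February 2.
January 28, 2025 lies within the daylight-saving period (6 October 2024 – 2 February 2025), so Quoroth Territory is on daylight time, UTC+10:00.
21:00 local − 10h = 11:00 UTC.

11:00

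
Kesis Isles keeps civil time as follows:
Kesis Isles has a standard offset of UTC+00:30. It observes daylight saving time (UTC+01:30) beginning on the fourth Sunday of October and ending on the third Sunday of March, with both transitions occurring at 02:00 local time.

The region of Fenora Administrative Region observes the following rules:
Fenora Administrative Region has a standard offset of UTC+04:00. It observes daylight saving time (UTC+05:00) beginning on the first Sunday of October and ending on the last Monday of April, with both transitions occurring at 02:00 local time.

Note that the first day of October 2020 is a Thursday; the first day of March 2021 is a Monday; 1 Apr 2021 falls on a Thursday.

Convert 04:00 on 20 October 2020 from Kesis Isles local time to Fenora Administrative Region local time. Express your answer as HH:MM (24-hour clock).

1 October 2020 is a Thursday, so the first Sunday is October 4 and the fourth is October 25.
1 March 2021 is a Monday, so the first Sunday is March 7 and the third is March 21.
20 October 2020 is outside the daylight-saving period (25 October 2020 – 21 March 2021), so Kesis Isles is on standard time, UTC+00:30.
04:00 Kesis Isles − 0h30m = 03:30 UTC.
1 October 2020 is a Thursday, so the first Sunday is October 4.
1 April 2021 is a Thursday, so Mondays fall on 5, 12, 19, 26; the last is April 26.
At the standard offset (UTC+04:00), 03:30 UTC + 4h = 07:30 Fenora Administrative Region standard time.
Daylight saving runs 4 October 2020 – 26 April 2021; the standard-time date in Fenora Administrative Region, 20 October 2020, is inside that window, so Fenora Administrative Region is at UTC+05:00.
03:30 UTC + 5h = 08:30 Fenora Administrative Region.

08:30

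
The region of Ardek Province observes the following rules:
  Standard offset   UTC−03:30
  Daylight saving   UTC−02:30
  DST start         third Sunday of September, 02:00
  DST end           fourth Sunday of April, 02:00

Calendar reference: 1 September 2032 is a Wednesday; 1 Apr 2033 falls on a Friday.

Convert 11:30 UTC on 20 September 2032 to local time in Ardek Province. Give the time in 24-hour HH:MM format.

1 September 2032 is a Wednesday, so the first Sunday is September 5 and the third is September 19.
1 April 2033 is a Friday, so the first Sunday is April 3 and the fourth is April 24.
At the standard offset (UTC−03:30), 11:30 UTC − 3h30m = 08:00 Ardek Province standard time.
The standard-time date in Ardek Province, 20 September 2032, falls between 19 September 2032 and 24 April 2033, so daylight saving is in effect and Ardek Province is at UTC−02:30.
11:30 UTC − 2h30m = 09:00 local.

09:00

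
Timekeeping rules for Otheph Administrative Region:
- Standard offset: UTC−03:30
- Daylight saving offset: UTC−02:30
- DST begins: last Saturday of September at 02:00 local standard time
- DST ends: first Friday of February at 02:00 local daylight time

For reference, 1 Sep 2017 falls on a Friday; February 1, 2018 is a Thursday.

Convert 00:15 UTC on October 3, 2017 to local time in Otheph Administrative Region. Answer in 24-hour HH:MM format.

21:45

1 September 2017 is a Friday, so Saturdays fall on 2, 9, 16, 23, 30; the last is September 30.
1 February 2018 is a Thursday, so the first Friday is February 2.
At the standard offset (UTC−03:30), 00:15 UTC − 3h30m = 20:45 Otheph Administrative Region standard time (rolling into the previous day, 2 October 2017).
The standard-time date in Otheph Administrative Region, October 2, 2017, lies within the daylight-saving period (30 September 2017 – 2 February 2018), so Otheph Administrative Region is on daylight time, UTC−02:30.
00:15 UTC − 2h30m = 21:45 local (rolling into the previous day, 2 October 2017).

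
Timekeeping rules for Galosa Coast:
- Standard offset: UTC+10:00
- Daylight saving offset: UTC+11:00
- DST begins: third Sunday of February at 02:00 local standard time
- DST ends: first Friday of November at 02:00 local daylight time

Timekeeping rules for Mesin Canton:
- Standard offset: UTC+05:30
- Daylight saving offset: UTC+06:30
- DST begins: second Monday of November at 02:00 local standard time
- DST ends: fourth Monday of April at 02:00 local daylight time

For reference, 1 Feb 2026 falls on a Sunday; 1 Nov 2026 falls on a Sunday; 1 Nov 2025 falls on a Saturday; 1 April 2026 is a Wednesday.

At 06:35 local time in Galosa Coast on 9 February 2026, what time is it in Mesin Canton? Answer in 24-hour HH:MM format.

1 February 2026 is a Sunday, so the first Sunday is February 1 and the third is February 15.
1 November 2026 is a Sunday, so the first Friday is November 6.
9 February 2026 is outside the daylight-saving period (15 February – 6 November), so Galosa Coast is on standard time, UTC+10:00.
06:35 Galosa Coast − 10h = 20:35 UTC (rolling into the previous day, 8 February 2026).
1 November 2025 is a Saturday, so the first Monday is November 3 and the second is November 10.
1 April 2026 is a Wednesday, so the first Monday is April 6 and the fourth is April 27.
At the standard offset (UTC+05:30), 20:35 UTC + 5h30m = 02:05 Mesin Canton standard time (rolling into the next day, 9 February 2026).
Daylight saving runs 10 November 2025 – 27 April 2026; the standard-time date in Mesin Canton, 9 February 2026, is inside that window, so Mesin Canton is at UTC+06:30.
20:35 UTC + 6h30m = 03:05 Mesin Canton (rolling into the next day, 9 February 2026).

03:05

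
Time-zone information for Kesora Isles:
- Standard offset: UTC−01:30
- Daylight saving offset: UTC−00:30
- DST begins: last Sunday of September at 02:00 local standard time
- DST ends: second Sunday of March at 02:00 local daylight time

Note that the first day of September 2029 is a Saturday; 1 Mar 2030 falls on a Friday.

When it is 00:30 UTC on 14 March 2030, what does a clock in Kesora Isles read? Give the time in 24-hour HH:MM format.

1 September 2029 is a Saturday, so Sundays fall on 2, 9, 16, 23, 30; the last is September 30.
1 March 2030 is a Friday, so the first Sunday is March 3 and the second is March 10.
At the standard offset (UTC−01:30), 00:30 UTC − 1h30m = 23:00 Kesora Isles standard time (rolling into the previous day, 13 March 2030).
Daylight saving runs 30 September 2029 – 10 March 2030; the standard-time date in Kesora Isles, 13 March 2030, is outside that window, so Kesora Isles is on standard time at UTC−01:30.
00:30 UTC − 1h30m = 23:00 local (rolling into the previous day, 13 March 2030).

23:00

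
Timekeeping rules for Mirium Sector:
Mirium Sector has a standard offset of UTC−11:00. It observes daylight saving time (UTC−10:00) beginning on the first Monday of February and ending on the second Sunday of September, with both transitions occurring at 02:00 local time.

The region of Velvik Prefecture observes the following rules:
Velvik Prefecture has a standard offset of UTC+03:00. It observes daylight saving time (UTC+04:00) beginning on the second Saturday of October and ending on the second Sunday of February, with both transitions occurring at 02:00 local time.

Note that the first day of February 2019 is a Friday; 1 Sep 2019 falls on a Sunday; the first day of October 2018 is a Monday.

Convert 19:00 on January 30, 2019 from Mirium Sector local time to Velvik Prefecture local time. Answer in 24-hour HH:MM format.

10:00

1 February 2019 is a Friday, so the first Monday is February 4.
1 September 2019 is a Sunday, so the first Sunday is September 1 and the second is September 8.
January 30, 2019 is outside the daylight-saving period (4 February – 8 September), so Mirium Sector is on standard time, UTC−11:00.
19:00 Mirium Sector + 11h = 06:00 UTC (rolling into the next day, 31 January 2019).
1 October 2018 is a Monday, so the first Saturday is October 6 and the second is October 13.
1 February 2019 is a Friday, so the first Sunday is February 3 and the second is February 10.
At the standard offset (UTC+03:00), 06:00 UTC + 3h = 09:00 Velvik Prefecture standard time.
The standard-time date in Velvik Prefecture, January 31, 2019, falls between 13 October 2018 and 10 February 2019, so daylight saving is in effect and Velvik Prefecture is at UTC+04:00.
06:00 UTC + 4h = 10:00 Velvik Prefecture.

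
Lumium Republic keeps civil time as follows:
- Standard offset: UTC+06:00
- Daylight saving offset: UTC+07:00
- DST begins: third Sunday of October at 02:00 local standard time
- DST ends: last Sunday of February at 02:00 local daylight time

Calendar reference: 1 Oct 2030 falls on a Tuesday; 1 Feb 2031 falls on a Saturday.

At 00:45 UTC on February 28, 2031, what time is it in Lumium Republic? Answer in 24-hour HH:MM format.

1 October 2030 is a Tuesday, so the first Sunday is October 6 and the third is October 20.
1 February 2031 is a Saturday, so Sundays fall on 2, 9, 16, 23; the last is February 23.
At the standard offset (UTC+06:00), 00:45 UTC + 6h = 06:45 Lumium Republic standard time.
Daylight saving runs 20 October 2030 – 23 February 2031; the standard-time date in Lumium Republic, February 28, 2031, is outside that window, so Lumium Republic is on standard time at UTC+06:00.
00:45 UTC + 6h = 06:45 local.

06:45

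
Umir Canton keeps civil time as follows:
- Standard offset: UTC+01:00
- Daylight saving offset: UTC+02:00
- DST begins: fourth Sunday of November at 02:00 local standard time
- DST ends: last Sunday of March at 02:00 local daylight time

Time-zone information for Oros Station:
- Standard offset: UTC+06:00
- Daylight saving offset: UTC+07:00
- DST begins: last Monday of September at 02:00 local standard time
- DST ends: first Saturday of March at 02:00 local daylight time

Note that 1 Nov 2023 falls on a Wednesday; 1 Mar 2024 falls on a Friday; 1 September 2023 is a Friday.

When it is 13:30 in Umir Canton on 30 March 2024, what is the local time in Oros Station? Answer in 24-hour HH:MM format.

1 November 2023 is a Wednesday, so the first Sunday is November 5 and the fourth is November 26.
1 March 2024 is a Friday, so Sundays fall on 3, 10, 17, 24, 31; the last is March 31.
Daylight saving runs 26 November 2023 – 31 March 2024; 30 March 2024 is inside that window, so Umir Canton is at UTC+02:00.
13:30 Umir Canton − 2h = 11:30 UTC.
1 September 2023 is a Friday, so Mondays fall on 4, 11, 18, 25; the last is September 25.
1 March 2024 is a Friday, so the first Saturday is March 2.
At the standard offset (UTC+06:00), 11:30 UTC + 6h = 17:30 Oros Station standard time.
The standard-time date in Oros Station, 30 March 2024, does not fall between 25 September 2023 and 2 March 2024, so daylight saving is not in effect and Oros Station is at UTC+06:00.
11:30 UTC + 6h = 17:30 Oros Station.

17:30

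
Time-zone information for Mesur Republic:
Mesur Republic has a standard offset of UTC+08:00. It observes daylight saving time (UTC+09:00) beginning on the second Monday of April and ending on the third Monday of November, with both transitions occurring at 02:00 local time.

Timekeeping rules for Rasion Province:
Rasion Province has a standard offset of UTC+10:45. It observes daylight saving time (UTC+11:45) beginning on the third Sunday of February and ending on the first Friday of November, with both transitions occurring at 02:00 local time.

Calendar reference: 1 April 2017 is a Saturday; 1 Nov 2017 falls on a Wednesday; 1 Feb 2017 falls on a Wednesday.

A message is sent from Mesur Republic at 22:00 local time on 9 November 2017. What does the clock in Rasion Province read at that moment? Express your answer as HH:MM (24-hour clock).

23:45

1 April 2017 is a Saturday, so the first Monday is April 3 and the second is April 10.
1 November 2017 is a Wednesday, so the first Monday is November 6 and the third is November 20.
Daylight saving runs 10 April – 20 November; 9 November 2017 is inside that window, so Mesur Republic is at UTC+09:00.
22:00 Mesur Republic − 9h = 13:00 UTC.
1 February 2017 is a Wednesday, so the first Sunday is February 5 and the third is February 19.
1 November 2017 is a Wednesday, so the first Friday is November 3.
At the standard offset (UTC+10:45), 13:00 UTC + 10h45m = 23:45 Rasion Province standard time.
Daylight saving runs 19 February – 3 November; the standard-time date in Rasion Province, 9 November 2017, is outside that window, so Rasion Province is on standard time at UTC+10:45.
13:00 UTC + 10h45m = 23:45 Rasion Province.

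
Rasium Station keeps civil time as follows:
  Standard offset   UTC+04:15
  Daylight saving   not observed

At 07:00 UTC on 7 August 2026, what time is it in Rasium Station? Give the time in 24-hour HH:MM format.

Rasium Station has no daylight saving, so its offset is UTC+04:15 year-round.
07:00 UTC + 4h15m = 11:15 local.

11:15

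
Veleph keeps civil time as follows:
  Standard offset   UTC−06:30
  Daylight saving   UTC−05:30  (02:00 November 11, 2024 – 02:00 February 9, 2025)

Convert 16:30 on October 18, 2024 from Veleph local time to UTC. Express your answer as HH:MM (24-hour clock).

October 18, 2024 is outside the daylight-saving period (11 November 2024 – 9 February 2025), so Veleph is on standard time, UTC−06:30.
16:30 local + 6h30m = 23:00 UTC.

23:00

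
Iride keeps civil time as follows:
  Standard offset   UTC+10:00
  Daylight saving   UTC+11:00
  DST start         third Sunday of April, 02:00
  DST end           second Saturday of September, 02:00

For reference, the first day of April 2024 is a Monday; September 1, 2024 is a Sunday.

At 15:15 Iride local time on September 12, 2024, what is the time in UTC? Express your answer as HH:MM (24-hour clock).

04:15

1 April 2024 is a Monday, so the first Sunday is April 7 and the third is April 21.
1 September 2024 is a Sunday, so the first Saturday is September 7 and the second is September 14.
Daylight saving runs 21 April – 14 September; September 12, 2024 is inside that window, so Iride is at UTC+11:00.
15:15 local − 11h = 04:15 UTC.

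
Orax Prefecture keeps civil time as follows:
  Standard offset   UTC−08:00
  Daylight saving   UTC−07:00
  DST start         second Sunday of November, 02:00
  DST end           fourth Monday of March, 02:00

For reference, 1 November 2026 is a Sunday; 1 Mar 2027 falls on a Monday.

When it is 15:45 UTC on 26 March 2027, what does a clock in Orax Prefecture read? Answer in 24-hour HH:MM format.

07:45

1 November 2026 is a Sunday, so the first Sunday is November 1 and the second is November 8.
1 March 2027 is a Monday, so the first Monday is March 1 and the fourth is March 22.
At the standard offset (UTC−08:00), 15:45 UTC − 8h = 07:45 Orax Prefecture standard time.
The standard-time date in Orax Prefecture, 26 March 2027, does not fall between 8 November 2026 and 22 March 2027, so daylight saving is not in effect and Orax Prefecture is at UTC−08:00.
15:45 UTC − 8h = 07:45 local.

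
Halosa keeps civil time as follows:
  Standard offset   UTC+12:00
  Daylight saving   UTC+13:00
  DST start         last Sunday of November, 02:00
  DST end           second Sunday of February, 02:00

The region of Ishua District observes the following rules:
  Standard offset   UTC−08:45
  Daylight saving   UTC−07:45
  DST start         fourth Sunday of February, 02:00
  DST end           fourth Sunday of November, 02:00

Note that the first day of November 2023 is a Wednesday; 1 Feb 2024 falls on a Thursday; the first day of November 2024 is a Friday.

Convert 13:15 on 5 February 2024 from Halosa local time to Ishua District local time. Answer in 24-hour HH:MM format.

15:30

1 November 2023 is a Wednesday, so Sundays fall on 5, 12, 19, 26; the last is November 26.
1 February 2024 is a Thursday, so the first Sunday is February 4 and the second is February 11.
Daylight saving runs 26 November 2023 – 11 February 2024; 5 February 2024 is inside that window, so Halosa is at UTC+13:00.
13:15 Halosa − 13h = 00:15 UTC.
1 February 2024 is a Thursday, so the first Sunday is February 4 and the fourth is February 25.
1 November 2024 is a Friday, so the first Sunday is November 3 and the fourth is November 24.
At the standard offset (UTC−08:45), 00:15 UTC − 8h45m = 15:30 Ishua District standard time (rolling into the previous day, 4 February 2024).
Daylight saving runs 25 February – 24 November; the standard-time date in Ishua District, 4 February 2024, is outside that window, so Ishua District is on standard time at UTC−08:45.
00:15 UTC − 8h45m = 15:30 Ishua District (rolling into the previous day, 4 February 2024).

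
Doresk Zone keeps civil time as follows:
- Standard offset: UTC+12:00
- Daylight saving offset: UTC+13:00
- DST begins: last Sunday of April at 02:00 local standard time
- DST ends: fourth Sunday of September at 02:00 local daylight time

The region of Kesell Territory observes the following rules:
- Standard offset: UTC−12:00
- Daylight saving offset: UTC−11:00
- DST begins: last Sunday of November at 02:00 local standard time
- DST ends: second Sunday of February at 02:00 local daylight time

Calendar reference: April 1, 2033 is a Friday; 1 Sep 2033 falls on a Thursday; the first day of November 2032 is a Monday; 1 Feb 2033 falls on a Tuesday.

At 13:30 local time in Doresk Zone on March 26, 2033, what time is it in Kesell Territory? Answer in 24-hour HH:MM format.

1 April 2033 is a Friday, so Sundays fall on 3, 10, 17, 24; the last is April 24.
1 September 2033 is a Thursday, so the first Sunday is September 4 and the fourth is September 25.
March 26, 2033 does not fall between 24 April and 25 September, so daylight saving is not in effect and Doresk Zone is at UTC+12:00.
13:30 Doresk Zone − 12h = 01:30 UTC.
1 November 2032 is a Monday, so Sundays fall on 7, 14, 21, 28; the last is November 28.
1 February 2033 is a Tuesday, so the first Sunday is February 6 and the second is February 13.
At the standard offset (UTC−12:00), 01:30 UTC − 12h = 13:30 Kesell Territory standard time (rolling into the previous day, 25 March 2033).
Daylight saving runs 28 November 2032 – 13 February 2033; the standard-time date in Kesell Territory, March 25, 2033, is outside that window, so Kesell Territory is on standard time at UTC−12:00.
01:30 UTC − 12h = 13:30 Kesell Territory (rolling into the previous day, 25 March 2033).

13:30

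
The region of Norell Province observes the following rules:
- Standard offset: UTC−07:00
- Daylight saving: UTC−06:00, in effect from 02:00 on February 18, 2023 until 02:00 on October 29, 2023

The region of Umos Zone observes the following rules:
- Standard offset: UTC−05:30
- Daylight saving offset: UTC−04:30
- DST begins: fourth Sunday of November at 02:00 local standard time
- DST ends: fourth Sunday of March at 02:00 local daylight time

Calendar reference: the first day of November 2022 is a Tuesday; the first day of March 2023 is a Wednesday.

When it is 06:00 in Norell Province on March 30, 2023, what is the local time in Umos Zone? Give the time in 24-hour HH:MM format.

March 30, 2023 falls between 18 February and 29 October, so daylight saving is in effect and Norell Province is at UTC−06:00.
06:00 Norell Province + 6h = 12:00 UTC.
1 November 2022 is a Tuesday, so the first Sunday is November 6 and the fourth is November 27.
1 March 2023 is a Wednesday, so the first Sunday is March 5 and the fourth is March 26.
At the standard offset (UTC−05:30), 12:00 UTC − 5h30m = 06:30 Umos Zone standard time.
Daylight saving runs 27 November 2022 – 26 March 2023; the standard-time date in Umos Zone, March 30, 2023, is outside that window, so Umos Zone is on standard time at UTC−05:30.
12:00 UTC − 5h30m = 06:30 Umos Zone.

06:30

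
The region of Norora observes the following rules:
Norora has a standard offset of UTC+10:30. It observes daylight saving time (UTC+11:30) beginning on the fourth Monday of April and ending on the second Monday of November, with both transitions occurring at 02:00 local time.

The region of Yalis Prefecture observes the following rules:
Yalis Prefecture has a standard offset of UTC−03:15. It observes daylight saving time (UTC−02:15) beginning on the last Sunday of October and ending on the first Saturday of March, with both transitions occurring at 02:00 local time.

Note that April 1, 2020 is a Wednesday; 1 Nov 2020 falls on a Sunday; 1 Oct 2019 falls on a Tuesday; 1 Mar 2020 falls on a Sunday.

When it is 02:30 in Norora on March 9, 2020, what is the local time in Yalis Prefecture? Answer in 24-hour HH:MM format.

12:45

1 April 2020 is a Wednesday, so the first Monday is April 6 and the fourth is April 27.
1 November 2020 is a Sunday, so the first Monday is November 2 and the second is November 9.
Daylight saving runs 27 April – 9 November; March 9, 2020 is outside that window, so Norora is on standard time at UTC+10:30.
02:30 Norora − 10h30m = 16:00 UTC (rolling into the previous day, 8 March 2020).
1 October 2019 is a Tuesday, so Sundays fall on 6, 13, 20, 27; the last is October 27.
1 March 2020 is a Sunday, so the first Saturday is March 7.
At the standard offset (UTC−03:15), 16:00 UTC − 3h15m = 12:45 Yalis Prefecture standard time.
Daylight saving runs 27 October 2019 – 7 March 2020; the standard-time date in Yalis Prefecture, March 8, 2020, is outside that window, so Yalis Prefecture is on standard time at UTC−03:15.
16:00 UTC − 3h15m = 12:45 Yalis Prefecture.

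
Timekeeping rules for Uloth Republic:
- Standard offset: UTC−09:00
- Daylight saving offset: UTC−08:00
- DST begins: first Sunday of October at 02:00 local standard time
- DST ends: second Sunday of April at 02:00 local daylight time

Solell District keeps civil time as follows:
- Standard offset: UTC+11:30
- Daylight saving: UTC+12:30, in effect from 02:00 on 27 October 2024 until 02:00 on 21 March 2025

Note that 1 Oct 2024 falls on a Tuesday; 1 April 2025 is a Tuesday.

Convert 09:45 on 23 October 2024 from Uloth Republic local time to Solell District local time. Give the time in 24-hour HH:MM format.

1 October 2024 is a Tuesday, so the first Sunday is October 6.
1 April 2025 is a Tuesday, so the first Sunday is April 6 and the second is April 13.
Daylight saving runs 6 October 2024 – 13 April 2025; 23 October 2024 is inside that window, so Uloth Republic is at UTC−08:00.
09:45 Uloth Republic + 8h = 17:45 UTC.
At the standard offset (UTC+11:30), 17:45 UTC + 11h30m = 05:15 Solell District standard time (rolling into the next day, 24 October 2024).
The standard-time date in Solell District, 24 October 2024, does not fall between 27 October 2024 and 21 March 2025, so daylight saving is not in effect and Solell District is at UTC+11:30.
17:45 UTC + 11h30m = 05:15 Solell District (rolling into the next day, 24 October 2024).

05:15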